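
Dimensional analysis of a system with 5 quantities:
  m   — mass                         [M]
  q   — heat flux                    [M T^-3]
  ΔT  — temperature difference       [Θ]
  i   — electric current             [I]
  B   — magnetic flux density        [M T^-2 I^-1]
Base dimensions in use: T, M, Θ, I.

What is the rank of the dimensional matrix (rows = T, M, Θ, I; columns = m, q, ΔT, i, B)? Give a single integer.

Dimensional matrix (T×M×Θ×I by m×q×ΔT×i×B):
  T: [ 0 -3  0  0 -2]
  M: [ 1  1  0  0  1]
  Θ: [ 0  0  1  0  0]
  I: [ 0  0  0  1 -1]
Row reduction gives pivot columns m,q,ΔT,i; rank = 4

4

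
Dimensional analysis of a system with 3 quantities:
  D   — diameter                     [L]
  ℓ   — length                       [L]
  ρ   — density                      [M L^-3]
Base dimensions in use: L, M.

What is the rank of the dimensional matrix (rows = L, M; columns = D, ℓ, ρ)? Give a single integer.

2

Write exponents as rows L,M / cols D,ℓ,ρ:
  L: [ 1  1 -3]
  M: [ 0  0  1]
RREF → pivots at {D,ρ} ⇒ r = 2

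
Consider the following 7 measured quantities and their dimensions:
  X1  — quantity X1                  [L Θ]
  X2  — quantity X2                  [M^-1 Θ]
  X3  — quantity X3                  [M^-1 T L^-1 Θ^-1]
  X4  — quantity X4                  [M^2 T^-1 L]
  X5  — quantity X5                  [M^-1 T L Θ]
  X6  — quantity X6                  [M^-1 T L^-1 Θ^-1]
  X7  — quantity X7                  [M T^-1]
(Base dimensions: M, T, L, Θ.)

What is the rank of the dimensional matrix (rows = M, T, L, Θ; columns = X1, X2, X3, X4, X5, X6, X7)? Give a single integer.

Exponent matrix [M,T,L,Θ] × [X1,X2,X3,X4,X5,X6,X7]:
  M: [ 0 -1 -1  2 -1 -1  1]
  T: [ 0  0  1 -1  1  1 -1]
  L: [ 1  0 -1  1  1 -1  0]
  Θ: [ 1  1 -1  0  1 -1  0]
Row reduction gives pivot columns X1,X2,X3; rank = 3

3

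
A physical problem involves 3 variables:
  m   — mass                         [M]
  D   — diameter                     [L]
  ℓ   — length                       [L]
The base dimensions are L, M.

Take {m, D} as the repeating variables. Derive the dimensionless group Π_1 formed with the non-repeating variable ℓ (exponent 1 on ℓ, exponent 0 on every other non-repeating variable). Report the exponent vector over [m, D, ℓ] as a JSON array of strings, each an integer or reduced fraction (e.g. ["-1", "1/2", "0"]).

["0", "-1", "1"]

Dimensional matrix (L×M by m×D×ℓ):
  L: [ 0  1  1]
  M: [ 1  0  0]
Row reduction gives pivot columns m,D; rank = 2
Pivot set = {m,D}, free = {ℓ}
RREF:
  r0: [   1    0    0]
  r1: [   0    1    1]
Fix exponent of ℓ at 1; solve each RREF row for its pivot's exponent:
  r0: exp(m) + (0)·1 = 0 ⇒ exp(m) = 0
  r1: exp(D) + (1)·1 = 0 ⇒ exp(D) = -1
Π_1 = D^-1 · ℓ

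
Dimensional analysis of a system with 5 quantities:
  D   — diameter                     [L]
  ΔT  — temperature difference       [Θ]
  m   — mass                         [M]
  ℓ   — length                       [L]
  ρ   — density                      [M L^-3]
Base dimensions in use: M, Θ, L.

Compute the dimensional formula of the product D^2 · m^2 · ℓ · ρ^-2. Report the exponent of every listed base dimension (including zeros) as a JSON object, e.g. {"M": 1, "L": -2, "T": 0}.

Exponent matrix [M,Θ,L] × [D,ΔT,m,ℓ,ρ]:
  M: [ 0  0  1  0  1]
  Θ: [ 0  1  0  0  0]
  L: [ 1  0  0  1 -3]
  [M]: (2)·0+(2)·1+(1)·0+(-2)·1 = 0
  [Θ]: (2)·0+(2)·0+(1)·0+(-2)·0 = 0
  [L]: (2)·1+(2)·0+(1)·1+(-2)·-3 = 9
⇒ L^9

{"M": 0, "Θ": 0, "L": 9}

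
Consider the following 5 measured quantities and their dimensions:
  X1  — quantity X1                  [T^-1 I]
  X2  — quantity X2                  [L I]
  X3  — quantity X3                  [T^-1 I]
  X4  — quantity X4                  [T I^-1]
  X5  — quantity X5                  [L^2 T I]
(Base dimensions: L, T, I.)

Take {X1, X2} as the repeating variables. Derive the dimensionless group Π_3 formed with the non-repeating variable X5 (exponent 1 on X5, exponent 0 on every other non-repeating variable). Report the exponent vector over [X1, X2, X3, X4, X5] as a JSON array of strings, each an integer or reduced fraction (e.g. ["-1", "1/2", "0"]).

Write exponents as rows L,T,I / cols X1,X2,X3,X4,X5:
  L: [ 0  1  0  0  2]
  T: [-1  0 -1  1  1]
  I: [ 1  1  1 -1  1]
RREF → pivots at {X1,X2} ⇒ r = 2
Pivot set = {X1,X2}, free = {X3,X4,X5}
RREF:
  r0: [   1    0    1   -1   -1]
  r1: [   0    1    0    0    2]
  r2: [   0    0    0    0    0]
Fix exponent of X5 at 1, X3 at 0, X4 at 0; solve each RREF row for its pivot's exponent:
  r0: exp(X1) + (-1)·1 = 0 ⇒ exp(X1) = 1
  r1: exp(X2) + (2)·1 = 0 ⇒ exp(X2) = -2
Π_3 = X1 · X2^-2 · X5

["1", "-2", "0", "0", "1"]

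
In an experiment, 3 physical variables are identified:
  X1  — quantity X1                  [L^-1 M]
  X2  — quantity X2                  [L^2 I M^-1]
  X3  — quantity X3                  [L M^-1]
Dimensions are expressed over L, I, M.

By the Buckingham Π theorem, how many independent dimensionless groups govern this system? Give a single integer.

Exponent matrix [L,I,M] × [X1,X2,X3]:
  L: [-1  2  1]
  I: [ 0  1  0]
  M: [ 1 -1 -1]
RREF → pivots at {X1,X2} ⇒ r = 2
n=3, r=2 ⇒ 1 dimensionless group

1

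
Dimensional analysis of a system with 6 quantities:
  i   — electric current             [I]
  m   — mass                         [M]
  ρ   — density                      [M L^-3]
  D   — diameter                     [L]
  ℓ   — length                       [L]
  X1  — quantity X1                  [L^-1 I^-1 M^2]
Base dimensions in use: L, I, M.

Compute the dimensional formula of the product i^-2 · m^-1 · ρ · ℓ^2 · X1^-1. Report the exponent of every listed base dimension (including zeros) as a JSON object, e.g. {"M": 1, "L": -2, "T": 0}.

{"L": 0, "I": -1, "M": -2}

Write exponents as rows L,I,M / cols i,m,ρ,D,ℓ,X1:
  L: [ 0  0 -3  1  1 -1]
  I: [ 1  0  0  0  0 -1]
  M: [ 0  1  1  0  0  2]
  [L]: (-2)·0+(-1)·0+(1)·-3+(2)·1+(-1)·-1 = 0
  [I]: (-2)·1+(-1)·0+(1)·0+(2)·0+(-1)·-1 = -1
  [M]: (-2)·0+(-1)·1+(1)·1+(2)·0+(-1)·2 = -2
⇒ I^-1 M^-2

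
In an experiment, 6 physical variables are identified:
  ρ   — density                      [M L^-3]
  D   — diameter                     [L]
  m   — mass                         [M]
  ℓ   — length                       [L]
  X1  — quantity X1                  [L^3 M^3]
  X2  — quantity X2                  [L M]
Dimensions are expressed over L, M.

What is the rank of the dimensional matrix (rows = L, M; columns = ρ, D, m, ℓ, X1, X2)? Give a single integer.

2

Dimensional matrix (L×M by ρ×D×m×ℓ×X1×X2):
  L: [-3  1  0  1  3  1]
  M: [ 1  0  1  0  3  1]
RREF → pivots at {ρ,D} ⇒ r = 2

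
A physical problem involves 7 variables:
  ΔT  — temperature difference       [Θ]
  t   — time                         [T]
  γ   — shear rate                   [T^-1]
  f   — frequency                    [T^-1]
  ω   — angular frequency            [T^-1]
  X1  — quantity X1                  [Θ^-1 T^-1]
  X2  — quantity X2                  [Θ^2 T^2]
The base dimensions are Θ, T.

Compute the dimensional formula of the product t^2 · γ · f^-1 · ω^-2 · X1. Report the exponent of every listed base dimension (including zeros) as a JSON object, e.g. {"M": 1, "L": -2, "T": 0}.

Exponent matrix [Θ,T] × [ΔT,t,γ,f,ω,X1,X2]:
  Θ: [ 1  0  0  0  0 -1  2]
  T: [ 0  1 -1 -1 -1 -1  2]
  [Θ]: (2)·0+(1)·0+(-1)·0+(-2)·0+(1)·-1 = -1
  [T]: (2)·1+(1)·-1+(-1)·-1+(-2)·-1+(1)·-1 = 3
⇒ Θ^-1 T^3

{"Θ": -1, "T": 3}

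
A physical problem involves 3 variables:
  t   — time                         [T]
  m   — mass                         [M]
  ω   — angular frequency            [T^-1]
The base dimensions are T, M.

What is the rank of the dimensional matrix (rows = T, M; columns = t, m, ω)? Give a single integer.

Exponent matrix [T,M] × [t,m,ω]:
  T: [ 1  0 -1]
  M: [ 0  1  0]
Row reduction gives pivot columns t,m; rank = 2

2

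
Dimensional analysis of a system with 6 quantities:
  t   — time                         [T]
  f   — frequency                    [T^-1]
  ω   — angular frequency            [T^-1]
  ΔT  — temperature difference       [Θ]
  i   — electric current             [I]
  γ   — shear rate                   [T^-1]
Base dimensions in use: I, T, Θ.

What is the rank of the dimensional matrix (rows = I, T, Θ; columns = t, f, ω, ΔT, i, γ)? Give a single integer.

3

Exponent matrix [I,T,Θ] × [t,f,ω,ΔT,i,γ]:
  I: [ 0  0  0  0  1  0]
  T: [ 1 -1 -1  0  0 -1]
  Θ: [ 0  0  0  1  0  0]
Row reduction gives pivot columns t,ΔT,i; rank = 3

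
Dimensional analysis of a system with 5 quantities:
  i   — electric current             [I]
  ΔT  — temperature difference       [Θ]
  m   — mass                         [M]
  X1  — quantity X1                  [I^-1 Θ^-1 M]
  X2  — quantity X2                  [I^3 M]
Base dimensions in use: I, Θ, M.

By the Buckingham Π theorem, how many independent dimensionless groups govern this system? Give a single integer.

2

Exponent matrix [I,Θ,M] × [i,ΔT,m,X1,X2]:
  I: [ 1  0  0 -1  3]
  Θ: [ 0  1  0 -1  0]
  M: [ 0  0  1  1  1]
Echelon form has 3 nonzero rows (pivots: i,ΔT,m)
5 vars − rank 3 = 2 Π groups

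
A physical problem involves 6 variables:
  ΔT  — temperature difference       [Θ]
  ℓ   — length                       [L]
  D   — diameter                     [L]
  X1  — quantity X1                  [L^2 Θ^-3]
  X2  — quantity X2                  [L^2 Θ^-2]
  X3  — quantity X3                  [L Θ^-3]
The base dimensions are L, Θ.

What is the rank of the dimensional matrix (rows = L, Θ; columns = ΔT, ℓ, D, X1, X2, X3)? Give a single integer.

Exponent matrix [L,Θ] × [ΔT,ℓ,D,X1,X2,X3]:
  L: [ 0  1  1  2  2  1]
  Θ: [ 1  0  0 -3 -2 -3]
Echelon form has 2 nonzero rows (pivots: ΔT,ℓ)

2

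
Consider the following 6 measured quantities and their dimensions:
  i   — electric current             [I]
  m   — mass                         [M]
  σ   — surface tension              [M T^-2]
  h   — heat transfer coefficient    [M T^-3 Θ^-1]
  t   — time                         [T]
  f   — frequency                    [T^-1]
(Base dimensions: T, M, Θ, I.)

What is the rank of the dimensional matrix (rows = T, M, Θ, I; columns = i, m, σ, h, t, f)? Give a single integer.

4

Exponent matrix [T,M,Θ,I] × [i,m,σ,h,t,f]:
  T: [ 0  0 -2 -3  1 -1]
  M: [ 0  1  1  1  0  0]
  Θ: [ 0  0  0 -1  0  0]
  I: [ 1  0  0  0  0  0]
RREF → pivots at {i,m,σ,h} ⇒ r = 4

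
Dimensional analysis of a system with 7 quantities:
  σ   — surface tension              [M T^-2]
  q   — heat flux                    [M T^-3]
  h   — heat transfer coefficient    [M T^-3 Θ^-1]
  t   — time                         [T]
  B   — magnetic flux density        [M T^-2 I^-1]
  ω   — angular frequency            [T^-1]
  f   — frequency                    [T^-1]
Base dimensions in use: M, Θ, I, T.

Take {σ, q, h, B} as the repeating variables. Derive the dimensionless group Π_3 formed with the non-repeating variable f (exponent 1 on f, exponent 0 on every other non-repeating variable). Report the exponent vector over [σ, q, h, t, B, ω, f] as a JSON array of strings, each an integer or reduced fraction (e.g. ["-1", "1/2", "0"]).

Dimensional matrix (M×Θ×I×T by σ×q×h×t×B×ω×f):
  M: [ 1  1  1  0  1  0  0]
  Θ: [ 0  0 -1  0  0  0  0]
  I: [ 0  0  0  0 -1  0  0]
  T: [-2 -3 -3  1 -2 -1 -1]
Row reduction gives pivot columns σ,q,h,B; rank = 4
Pivot set = {σ,q,h,B}, free = {t,ω,f}
RREF:
  r0: [   1    0    0    1    0   -1   -1]
  r1: [   0    1    0   -1    0    1    1]
  r2: [   0    0    1    0    0    0    0]
  r3: [   0    0    0    0    1    0    0]
Fix exponent of f at 1, t at 0, ω at 0; solve each RREF row for its pivot's exponent:
  r0: exp(σ) + (-1)·1 = 0 ⇒ exp(σ) = 1
  r1: exp(q) + (1)·1 = 0 ⇒ exp(q) = -1
  r2: exp(h) + (0)·1 = 0 ⇒ exp(h) = 0
  r3: exp(B) + (0)·1 = 0 ⇒ exp(B) = 0
Π_3 = σ · q^-1 · f

["1", "-1", "0", "0", "0", "0", "1"]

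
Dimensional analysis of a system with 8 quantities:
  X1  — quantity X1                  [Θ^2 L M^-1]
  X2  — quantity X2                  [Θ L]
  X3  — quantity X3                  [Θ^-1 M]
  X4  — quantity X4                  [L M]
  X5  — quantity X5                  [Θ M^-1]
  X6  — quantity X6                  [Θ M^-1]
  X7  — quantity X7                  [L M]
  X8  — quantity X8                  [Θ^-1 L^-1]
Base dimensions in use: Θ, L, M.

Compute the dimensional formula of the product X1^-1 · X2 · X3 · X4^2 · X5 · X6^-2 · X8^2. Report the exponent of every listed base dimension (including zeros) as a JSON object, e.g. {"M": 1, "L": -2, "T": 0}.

{"Θ": -5, "L": 0, "M": 5}

Exponent matrix [Θ,L,M] × [X1,X2,X3,X4,X5,X6,X7,X8]:
  Θ: [ 2  1 -1  0  1  1  0 -1]
  L: [ 1  1  0  1  0  0  1 -1]
  M: [-1  0  1  1 -1 -1  1  0]
  [Θ]: (-1)·2+(1)·1+(1)·-1+(2)·0+(1)·1+(-2)·1+(2)·-1 = -5
  [L]: (-1)·1+(1)·1+(1)·0+(2)·1+(1)·0+(-2)·0+(2)·-1 = 0
  [M]: (-1)·-1+(1)·0+(1)·1+(2)·1+(1)·-1+(-2)·-1+(2)·0 = 5
⇒ Θ^-5 M^5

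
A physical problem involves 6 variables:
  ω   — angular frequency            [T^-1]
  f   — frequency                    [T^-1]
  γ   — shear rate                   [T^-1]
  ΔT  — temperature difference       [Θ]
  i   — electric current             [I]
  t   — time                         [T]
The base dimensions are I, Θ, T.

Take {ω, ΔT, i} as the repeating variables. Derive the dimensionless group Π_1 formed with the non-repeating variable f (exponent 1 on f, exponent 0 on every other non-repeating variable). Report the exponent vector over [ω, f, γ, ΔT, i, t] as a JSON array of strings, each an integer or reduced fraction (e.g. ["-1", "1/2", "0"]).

Dimensional matrix (I×Θ×T by ω×f×γ×ΔT×i×t):
  I: [ 0  0  0  0  1  0]
  Θ: [ 0  0  0  1  0  0]
  T: [-1 -1 -1  0  0  1]
Echelon form has 3 nonzero rows (pivots: ω,ΔT,i)
Repeat: ω,ΔT,i; free: f,γ,t
RREF:
  r0: [   1    1    1    0    0   -1]
  r1: [   0    0    0    1    0    0]
  r2: [   0    0    0    0    1    0]
Fix exponent of f at 1, γ at 0, t at 0; solve each RREF row for its pivot's exponent:
  r0: exp(ω) + (1)·1 = 0 ⇒ exp(ω) = -1
  r1: exp(ΔT) + (0)·1 = 0 ⇒ exp(ΔT) = 0
  r2: exp(i) + (0)·1 = 0 ⇒ exp(i) = 0
Π_1 = ω^-1 · f

["-1", "1", "0", "0", "0", "0"]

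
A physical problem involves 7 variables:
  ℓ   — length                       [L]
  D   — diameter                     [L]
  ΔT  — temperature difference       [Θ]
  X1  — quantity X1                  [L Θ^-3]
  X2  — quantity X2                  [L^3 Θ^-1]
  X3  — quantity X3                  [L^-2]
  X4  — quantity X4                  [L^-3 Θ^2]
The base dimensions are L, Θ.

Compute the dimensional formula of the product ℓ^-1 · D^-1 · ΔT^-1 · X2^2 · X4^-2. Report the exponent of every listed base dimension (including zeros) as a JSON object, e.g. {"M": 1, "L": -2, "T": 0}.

{"L": 10, "Θ": -7}

Dimensional matrix (L×Θ by ℓ×D×ΔT×X1×X2×X3×X4):
  L: [ 1  1  0  1  3 -2 -3]
  Θ: [ 0  0  1 -3 -1  0  2]
  [L]: (-1)·1+(-1)·1+(-1)·0+(2)·3+(-2)·-3 = 10
  [Θ]: (-1)·0+(-1)·0+(-1)·1+(2)·-1+(-2)·2 = -7
⇒ L^10 Θ^-7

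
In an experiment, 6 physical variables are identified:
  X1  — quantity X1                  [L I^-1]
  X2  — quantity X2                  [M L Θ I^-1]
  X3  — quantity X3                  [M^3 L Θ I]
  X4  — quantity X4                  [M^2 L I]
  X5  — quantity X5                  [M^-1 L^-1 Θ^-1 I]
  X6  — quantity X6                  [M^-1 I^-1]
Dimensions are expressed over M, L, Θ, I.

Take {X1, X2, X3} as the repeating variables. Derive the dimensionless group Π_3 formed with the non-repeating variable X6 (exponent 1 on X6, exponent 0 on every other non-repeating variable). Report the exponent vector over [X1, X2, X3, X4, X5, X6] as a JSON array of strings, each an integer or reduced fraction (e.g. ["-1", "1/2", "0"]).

["0", "-1/2", "1/2", "0", "0", "1"]

Write exponents as rows M,L,Θ,I / cols X1,X2,X3,X4,X5,X6:
  M: [ 0  1  3  2 -1 -1]
  L: [ 1  1  1  1 -1  0]
  Θ: [ 0  1  1  0 -1  0]
  I: [-1 -1  1  1  1 -1]
RREF → pivots at {X1,X2,X3} ⇒ r = 3
Repeat: X1,X2,X3; free: X4,X5,X6
RREF:
  r0: [   1    0    0    1    0    0]
  r1: [   0    1    0   -1   -1  1/2]
  r2: [   0    0    1    1    0 -1/2]
  r3: [   0    0    0    0    0    0]
Fix exponent of X6 at 1, X4 at 0, X5 at 0; solve each RREF row for its pivot's exponent:
  r0: exp(X1) + (0)·1 = 0 ⇒ exp(X1) = 0
  r1: exp(X2) + (1/2)·1 = 0 ⇒ exp(X2) = -1/2
  r2: exp(X3) + (-1/2)·1 = 0 ⇒ exp(X3) = 1/2
Π_3 = X2^(-1/2) · X3^(1/2) · X6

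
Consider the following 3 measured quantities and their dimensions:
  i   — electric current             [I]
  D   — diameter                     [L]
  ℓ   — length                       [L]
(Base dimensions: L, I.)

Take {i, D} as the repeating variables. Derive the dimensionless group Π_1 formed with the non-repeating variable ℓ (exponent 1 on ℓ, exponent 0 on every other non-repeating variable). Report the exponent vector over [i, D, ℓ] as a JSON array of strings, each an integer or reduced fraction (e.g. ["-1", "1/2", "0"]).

Dimensional matrix (L×I by i×D×ℓ):
  L: [ 0  1  1]
  I: [ 1  0  0]
Echelon form has 2 nonzero rows (pivots: i,D)
Repeat: i,D; free: ℓ
RREF:
  r0: [   1    0    0]
  r1: [   0    1    1]
Fix exponent of ℓ at 1; solve each RREF row for its pivot's exponent:
  r0: exp(i) + (0)·1 = 0 ⇒ exp(i) = 0
  r1: exp(D) + (1)·1 = 0 ⇒ exp(D) = -1
Π_1 = D^-1 · ℓ

["0", "-1", "1"]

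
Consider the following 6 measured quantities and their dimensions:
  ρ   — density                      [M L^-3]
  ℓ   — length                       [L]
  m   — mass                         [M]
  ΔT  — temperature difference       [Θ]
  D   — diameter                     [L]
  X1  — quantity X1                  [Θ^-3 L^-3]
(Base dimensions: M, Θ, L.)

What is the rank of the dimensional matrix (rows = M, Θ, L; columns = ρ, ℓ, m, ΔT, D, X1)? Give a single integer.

3

Dimensional matrix (M×Θ×L by ρ×ℓ×m×ΔT×D×X1):
  M: [ 1  0  1  0  0  0]
  Θ: [ 0  0  0  1  0 -3]
  L: [-3  1  0  0  1 -3]
RREF → pivots at {ρ,ℓ,ΔT} ⇒ r = 3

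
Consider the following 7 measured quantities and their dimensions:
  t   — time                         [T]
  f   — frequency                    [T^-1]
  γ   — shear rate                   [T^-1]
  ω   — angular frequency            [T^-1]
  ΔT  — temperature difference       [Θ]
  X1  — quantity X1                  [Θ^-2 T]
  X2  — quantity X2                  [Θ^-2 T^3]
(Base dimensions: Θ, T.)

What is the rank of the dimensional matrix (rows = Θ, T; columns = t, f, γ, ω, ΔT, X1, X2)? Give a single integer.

Write exponents as rows Θ,T / cols t,f,γ,ω,ΔT,X1,X2:
  Θ: [ 0  0  0  0  1 -2 -2]
  T: [ 1 -1 -1 -1  0  1  3]
Row reduction gives pivot columns t,ΔT; rank = 2

2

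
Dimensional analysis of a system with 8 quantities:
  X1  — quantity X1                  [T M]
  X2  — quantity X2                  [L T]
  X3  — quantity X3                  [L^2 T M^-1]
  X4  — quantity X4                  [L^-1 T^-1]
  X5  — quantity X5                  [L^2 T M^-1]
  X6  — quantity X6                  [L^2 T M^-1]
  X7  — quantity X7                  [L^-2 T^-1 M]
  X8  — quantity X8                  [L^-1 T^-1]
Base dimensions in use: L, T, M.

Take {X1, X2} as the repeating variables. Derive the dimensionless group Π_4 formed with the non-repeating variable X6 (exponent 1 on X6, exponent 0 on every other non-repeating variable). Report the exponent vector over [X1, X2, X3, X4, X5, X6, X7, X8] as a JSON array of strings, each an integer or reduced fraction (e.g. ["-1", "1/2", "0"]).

Exponent matrix [L,T,M] × [X1,X2,X3,X4,X5,X6,X7,X8]:
  L: [ 0  1  2 -1  2  2 -2 -1]
  T: [ 1  1  1 -1  1  1 -1 -1]
  M: [ 1  0 -1  0 -1 -1  1  0]
Row reduction gives pivot columns X1,X2; rank = 2
Repeat: X1,X2; free: X3,X4,X5,X6,X7,X8
RREF:
  r0: [   1    0   -1    0   -1   -1    1    0]
  r1: [   0    1    2   -1    2    2   -2   -1]
  r2: [   0    0    0    0    0    0    0    0]
Fix exponent of X6 at 1, X3 at 0, X4 at 0, X5 at 0, X7 at 0, X8 at 0; solve each RREF row for its pivot's exponent:
  r0: exp(X1) + (-1)·1 = 0 ⇒ exp(X1) = 1
  r1: exp(X2) + (2)·1 = 0 ⇒ exp(X2) = -2
Π_4 = X1 · X2^-2 · X6

["1", "-2", "0", "0", "0", "1", "0", "0"]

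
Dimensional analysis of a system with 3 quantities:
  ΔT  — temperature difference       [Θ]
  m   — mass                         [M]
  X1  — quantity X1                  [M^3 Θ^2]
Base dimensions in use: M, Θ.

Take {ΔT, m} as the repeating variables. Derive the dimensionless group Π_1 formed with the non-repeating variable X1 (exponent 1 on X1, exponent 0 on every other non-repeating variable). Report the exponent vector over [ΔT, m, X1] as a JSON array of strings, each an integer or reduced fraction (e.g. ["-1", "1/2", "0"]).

["-2", "-3", "1"]

Write exponents as rows M,Θ / cols ΔT,m,X1:
  M: [ 0  1  3]
  Θ: [ 1  0  2]
Echelon form has 2 nonzero rows (pivots: ΔT,m)
Pivot set = {ΔT,m}, free = {X1}
RREF:
  r0: [   1    0    2]
  r1: [   0    1    3]
Fix exponent of X1 at 1; solve each RREF row for its pivot's exponent:
  r0: exp(ΔT) + (2)·1 = 0 ⇒ exp(ΔT) = -2
  r1: exp(m) + (3)·1 = 0 ⇒ exp(m) = -3
Π_1 = ΔT^-2 · m^-3 · X1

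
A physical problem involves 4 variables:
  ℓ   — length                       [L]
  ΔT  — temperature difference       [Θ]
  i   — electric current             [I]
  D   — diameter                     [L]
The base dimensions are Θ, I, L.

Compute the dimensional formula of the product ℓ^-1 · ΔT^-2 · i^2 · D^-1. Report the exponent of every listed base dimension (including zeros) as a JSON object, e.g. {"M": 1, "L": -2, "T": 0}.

Exponent matrix [Θ,I,L] × [ℓ,ΔT,i,D]:
  Θ: [ 0  1  0  0]
  I: [ 0  0  1  0]
  L: [ 1  0  0  1]
  [Θ]: (-1)·0+(-2)·1+(2)·0+(-1)·0 = -2
  [I]: (-1)·0+(-2)·0+(2)·1+(-1)·0 = 2
  [L]: (-1)·1+(-2)·0+(2)·0+(-1)·1 = -2
⇒ Θ^-2 I^2 L^-2

{"Θ": -2, "I": 2, "L": -2}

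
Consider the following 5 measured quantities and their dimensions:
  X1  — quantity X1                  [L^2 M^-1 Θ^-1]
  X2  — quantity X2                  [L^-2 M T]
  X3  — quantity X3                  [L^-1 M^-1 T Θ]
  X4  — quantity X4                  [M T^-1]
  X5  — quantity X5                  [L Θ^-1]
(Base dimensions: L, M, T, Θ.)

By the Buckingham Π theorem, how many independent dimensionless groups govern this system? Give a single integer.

2

Dimensional matrix (L×M×T×Θ by X1×X2×X3×X4×X5):
  L: [ 2 -2 -1  0  1]
  M: [-1  1 -1  1  0]
  T: [ 0  1  1 -1  0]
  Θ: [-1  0  1  0 -1]
Echelon form has 3 nonzero rows (pivots: X1,X2,X3)
Π count = n − r = 5 − 3 = 2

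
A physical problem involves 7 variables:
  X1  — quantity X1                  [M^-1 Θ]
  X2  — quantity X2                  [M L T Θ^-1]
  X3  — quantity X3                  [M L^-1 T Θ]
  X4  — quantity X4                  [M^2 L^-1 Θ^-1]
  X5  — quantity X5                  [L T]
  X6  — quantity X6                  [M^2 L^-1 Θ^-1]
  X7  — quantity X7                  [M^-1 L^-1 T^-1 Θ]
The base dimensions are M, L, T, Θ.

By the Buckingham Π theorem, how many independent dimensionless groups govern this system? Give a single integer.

Exponent matrix [M,L,T,Θ] × [X1,X2,X3,X4,X5,X6,X7]:
  M: [-1  1  1  2  0  2 -1]
  L: [ 0  1 -1 -1  1 -1 -1]
  T: [ 0  1  1  0  1  0 -1]
  Θ: [ 1 -1  1 -1  0 -1  1]
RREF → pivots at {X1,X2,X3} ⇒ r = 3
7 vars − rank 3 = 4 Π groups

4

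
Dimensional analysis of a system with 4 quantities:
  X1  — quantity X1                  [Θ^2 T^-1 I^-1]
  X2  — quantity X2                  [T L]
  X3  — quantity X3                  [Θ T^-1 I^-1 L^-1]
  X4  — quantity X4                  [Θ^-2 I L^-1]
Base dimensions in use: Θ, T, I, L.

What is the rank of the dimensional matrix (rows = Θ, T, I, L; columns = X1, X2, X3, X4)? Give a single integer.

3

Exponent matrix [Θ,T,I,L] × [X1,X2,X3,X4]:
  Θ: [ 2  0  1 -2]
  T: [-1  1 -1  0]
  I: [-1  0 -1  1]
  L: [ 0  1 -1 -1]
RREF → pivots at {X1,X2,X3} ⇒ r = 3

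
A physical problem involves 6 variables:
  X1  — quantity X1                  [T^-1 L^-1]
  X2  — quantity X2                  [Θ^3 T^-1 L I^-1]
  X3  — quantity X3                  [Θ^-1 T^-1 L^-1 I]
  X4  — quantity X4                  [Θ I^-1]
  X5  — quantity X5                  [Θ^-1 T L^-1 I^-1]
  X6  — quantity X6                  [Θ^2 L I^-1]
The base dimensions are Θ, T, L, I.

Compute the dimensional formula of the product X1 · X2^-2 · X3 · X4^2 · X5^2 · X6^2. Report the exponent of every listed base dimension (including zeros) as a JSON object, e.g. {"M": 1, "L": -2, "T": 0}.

Write exponents as rows Θ,T,L,I / cols X1,X2,X3,X4,X5,X6:
  Θ: [ 0  3 -1  1 -1  2]
  T: [-1 -1 -1  0  1  0]
  L: [-1  1 -1  0 -1  1]
  I: [ 0 -1  1 -1 -1 -1]
  [Θ]: (1)·0+(-2)·3+(1)·-1+(2)·1+(2)·-1+(2)·2 = -3
  [T]: (1)·-1+(-2)·-1+(1)·-1+(2)·0+(2)·1+(2)·0 = 2
  [L]: (1)·-1+(-2)·1+(1)·-1+(2)·0+(2)·-1+(2)·1 = -4
  [I]: (1)·0+(-2)·-1+(1)·1+(2)·-1+(2)·-1+(2)·-1 = -3
⇒ Θ^-3 T^2 L^-4 I^-3

{"Θ": -3, "T": 2, "L": -4, "I": -3}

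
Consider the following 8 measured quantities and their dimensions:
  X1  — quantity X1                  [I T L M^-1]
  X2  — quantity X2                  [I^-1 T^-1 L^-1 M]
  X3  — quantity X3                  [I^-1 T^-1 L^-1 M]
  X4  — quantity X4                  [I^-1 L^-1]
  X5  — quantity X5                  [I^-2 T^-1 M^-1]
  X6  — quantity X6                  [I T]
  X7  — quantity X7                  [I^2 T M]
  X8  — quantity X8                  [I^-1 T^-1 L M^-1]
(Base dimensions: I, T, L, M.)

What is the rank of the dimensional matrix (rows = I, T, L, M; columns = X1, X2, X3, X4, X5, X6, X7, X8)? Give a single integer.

Write exponents as rows I,T,L,M / cols X1,X2,X3,X4,X5,X6,X7,X8:
  I: [ 1 -1 -1 -1 -2  1  2 -1]
  T: [ 1 -1 -1  0 -1  1  1 -1]
  L: [ 1 -1 -1 -1  0  0  0  1]
  M: [-1  1  1  0 -1  0  1 -1]
RREF → pivots at {X1,X4,X5} ⇒ r = 3

3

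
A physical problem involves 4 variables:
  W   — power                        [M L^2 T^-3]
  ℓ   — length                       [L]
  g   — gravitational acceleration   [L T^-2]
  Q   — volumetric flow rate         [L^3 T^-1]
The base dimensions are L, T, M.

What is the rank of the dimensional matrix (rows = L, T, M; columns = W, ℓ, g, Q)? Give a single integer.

3

Exponent matrix [L,T,M] × [W,ℓ,g,Q]:
  L: [ 2  1  1  3]
  T: [-3  0 -2 -1]
  M: [ 1  0  0  0]
Echelon form has 3 nonzero rows (pivots: W,ℓ,g)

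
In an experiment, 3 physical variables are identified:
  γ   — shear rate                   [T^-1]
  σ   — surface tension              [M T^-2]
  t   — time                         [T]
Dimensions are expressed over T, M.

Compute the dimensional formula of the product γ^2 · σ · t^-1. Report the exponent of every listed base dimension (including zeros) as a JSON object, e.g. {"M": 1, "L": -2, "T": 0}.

Exponent matrix [T,M] × [γ,σ,t]:
  T: [-1 -2  1]
  M: [ 0  1  0]
  [T]: (2)·-1+(1)·-2+(-1)·1 = -5
  [M]: (2)·0+(1)·1+(-1)·0 = 1
⇒ T^-5 M

{"T": -5, "M": 1}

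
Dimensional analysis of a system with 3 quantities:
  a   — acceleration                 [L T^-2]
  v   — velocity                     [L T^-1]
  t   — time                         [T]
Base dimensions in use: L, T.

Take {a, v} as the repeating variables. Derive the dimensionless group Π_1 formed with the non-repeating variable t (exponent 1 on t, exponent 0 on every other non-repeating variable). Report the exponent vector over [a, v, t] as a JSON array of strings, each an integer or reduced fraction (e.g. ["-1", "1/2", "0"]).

["1", "-1", "1"]

Exponent matrix [L,T] × [a,v,t]:
  L: [ 1  1  0]
  T: [-2 -1  1]
Echelon form has 2 nonzero rows (pivots: a,v)
Pivot set = {a,v}, free = {t}
RREF:
  r0: [   1    0   -1]
  r1: [   0    1    1]
Fix exponent of t at 1; solve each RREF row for its pivot's exponent:
  r0: exp(a) + (-1)·1 = 0 ⇒ exp(a) = 1
  r1: exp(v) + (1)·1 = 0 ⇒ exp(v) = -1
Π_1 = a · v^-1 · t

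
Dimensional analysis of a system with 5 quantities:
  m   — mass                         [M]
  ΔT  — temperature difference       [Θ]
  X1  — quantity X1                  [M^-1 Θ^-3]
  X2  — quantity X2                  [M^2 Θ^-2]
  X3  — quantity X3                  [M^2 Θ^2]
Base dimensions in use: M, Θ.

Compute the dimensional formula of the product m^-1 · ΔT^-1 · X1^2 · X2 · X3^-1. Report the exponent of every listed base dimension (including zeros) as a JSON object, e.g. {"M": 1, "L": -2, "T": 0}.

Write exponents as rows M,Θ / cols m,ΔT,X1,X2,X3:
  M: [ 1  0 -1  2  2]
  Θ: [ 0  1 -3 -2  2]
  [M]: (-1)·1+(-1)·0+(2)·-1+(1)·2+(-1)·2 = -3
  [Θ]: (-1)·0+(-1)·1+(2)·-3+(1)·-2+(-1)·2 = -11
⇒ M^-3 Θ^-11

{"M": -3, "Θ": -11}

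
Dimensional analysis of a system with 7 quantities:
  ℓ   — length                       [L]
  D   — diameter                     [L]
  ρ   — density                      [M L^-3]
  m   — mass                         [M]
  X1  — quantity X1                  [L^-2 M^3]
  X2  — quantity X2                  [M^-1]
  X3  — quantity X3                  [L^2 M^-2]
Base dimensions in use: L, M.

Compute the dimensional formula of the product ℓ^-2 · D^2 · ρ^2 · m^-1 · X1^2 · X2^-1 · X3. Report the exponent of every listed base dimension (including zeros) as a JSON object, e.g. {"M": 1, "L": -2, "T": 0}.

Dimensional matrix (L×M by ℓ×D×ρ×m×X1×X2×X3):
  L: [ 1  1 -3  0 -2  0  2]
  M: [ 0  0  1  1  3 -1 -2]
  [L]: (-2)·1+(2)·1+(2)·-3+(-1)·0+(2)·-2+(-1)·0+(1)·2 = -8
  [M]: (-2)·0+(2)·0+(2)·1+(-1)·1+(2)·3+(-1)·-1+(1)·-2 = 6
⇒ L^-8 M^6

{"L": -8, "M": 6}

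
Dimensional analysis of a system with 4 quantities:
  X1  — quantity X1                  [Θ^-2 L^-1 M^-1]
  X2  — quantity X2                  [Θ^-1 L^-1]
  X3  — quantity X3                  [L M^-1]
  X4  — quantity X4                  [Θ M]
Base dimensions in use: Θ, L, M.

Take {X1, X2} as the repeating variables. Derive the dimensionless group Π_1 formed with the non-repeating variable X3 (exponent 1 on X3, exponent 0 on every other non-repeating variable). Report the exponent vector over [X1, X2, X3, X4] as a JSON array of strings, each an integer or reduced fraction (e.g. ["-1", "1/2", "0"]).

["-1", "2", "1", "0"]

Write exponents as rows Θ,L,M / cols X1,X2,X3,X4:
  Θ: [-2 -1  0  1]
  L: [-1 -1  1  0]
  M: [-1  0 -1  1]
RREF → pivots at {X1,X2} ⇒ r = 2
Pivot set = {X1,X2}, free = {X3,X4}
RREF:
  r0: [   1    0    1   -1]
  r1: [   0    1   -2    1]
  r2: [   0    0    0    0]
Fix exponent of X3 at 1, X4 at 0; solve each RREF row for its pivot's exponent:
  r0: exp(X1) + (1)·1 = 0 ⇒ exp(X1) = -1
  r1: exp(X2) + (-2)·1 = 0 ⇒ exp(X2) = 2
Π_1 = X1^-1 · X2^2 · X3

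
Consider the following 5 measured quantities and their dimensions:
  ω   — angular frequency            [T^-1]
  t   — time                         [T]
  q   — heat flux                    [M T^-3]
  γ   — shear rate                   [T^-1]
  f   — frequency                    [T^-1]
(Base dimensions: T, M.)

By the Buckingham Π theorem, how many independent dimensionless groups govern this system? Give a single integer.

Dimensional matrix (T×M by ω×t×q×γ×f):
  T: [-1  1 -3 -1 -1]
  M: [ 0  0  1  0  0]
RREF → pivots at {ω,q} ⇒ r = 2
5 vars − rank 2 = 3 Π groups

3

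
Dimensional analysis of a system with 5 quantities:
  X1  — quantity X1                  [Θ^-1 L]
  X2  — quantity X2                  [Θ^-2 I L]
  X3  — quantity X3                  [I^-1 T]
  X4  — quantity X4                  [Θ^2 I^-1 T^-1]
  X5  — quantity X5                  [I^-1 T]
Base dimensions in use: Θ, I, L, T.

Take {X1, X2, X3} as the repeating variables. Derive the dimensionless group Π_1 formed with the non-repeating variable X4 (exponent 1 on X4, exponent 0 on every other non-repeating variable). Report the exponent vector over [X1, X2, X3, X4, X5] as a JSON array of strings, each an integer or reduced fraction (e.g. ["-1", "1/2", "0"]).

Dimensional matrix (Θ×I×L×T by X1×X2×X3×X4×X5):
  Θ: [-1 -2  0  2  0]
  I: [ 0  1 -1 -1 -1]
  L: [ 1  1  0  0  0]
  T: [ 0  0  1 -1  1]
Row reduction gives pivot columns X1,X2,X3; rank = 3
Repeat: X1,X2,X3; free: X4,X5
RREF:
  r0: [   1    0    0    2    0]
  r1: [   0    1    0   -2    0]
  r2: [   0    0    1   -1    1]
  r3: [   0    0    0    0    0]
Fix exponent of X4 at 1, X5 at 0; solve each RREF row for its pivot's exponent:
  r0: exp(X1) + (2)·1 = 0 ⇒ exp(X1) = -2
  r1: exp(X2) + (-2)·1 = 0 ⇒ exp(X2) = 2
  r2: exp(X3) + (-1)·1 = 0 ⇒ exp(X3) = 1
Π_1 = X1^-2 · X2^2 · X3 · X4

["-2", "2", "1", "1", "0"]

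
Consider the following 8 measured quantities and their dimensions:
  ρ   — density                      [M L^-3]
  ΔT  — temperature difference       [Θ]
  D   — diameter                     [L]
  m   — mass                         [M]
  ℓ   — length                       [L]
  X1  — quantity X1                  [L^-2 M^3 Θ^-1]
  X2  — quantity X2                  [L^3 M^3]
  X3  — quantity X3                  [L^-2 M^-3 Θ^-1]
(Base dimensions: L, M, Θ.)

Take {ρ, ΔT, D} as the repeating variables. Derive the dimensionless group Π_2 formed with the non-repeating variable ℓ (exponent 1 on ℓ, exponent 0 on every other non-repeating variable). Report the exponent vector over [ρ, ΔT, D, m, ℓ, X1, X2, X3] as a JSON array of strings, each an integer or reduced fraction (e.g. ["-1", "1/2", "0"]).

Write exponents as rows L,M,Θ / cols ρ,ΔT,D,m,ℓ,X1,X2,X3:
  L: [-3  0  1  0  1 -2  3 -2]
  M: [ 1  0  0  1  0  3  3 -3]
  Θ: [ 0  1  0  0  0 -1  0 -1]
RREF → pivots at {ρ,ΔT,D} ⇒ r = 3
Repeat: ρ,ΔT,D; free: m,ℓ,X1,X2,X3
RREF:
  r0: [   1    0    0    1    0    3    3   -3]
  r1: [   0    1    0    0    0   -1    0   -1]
  r2: [   0    0    1    3    1    7   12  -11]
Fix exponent of ℓ at 1, m at 0, X1 at 0, X2 at 0, X3 at 0; solve each RREF row for its pivot's exponent:
  r0: exp(ρ) + (0)·1 = 0 ⇒ exp(ρ) = 0
  r1: exp(ΔT) + (0)·1 = 0 ⇒ exp(ΔT) = 0
  r2: exp(D) + (1)·1 = 0 ⇒ exp(D) = -1
Π_2 = D^-1 · ℓ

["0", "0", "-1", "0", "1", "0", "0", "0"]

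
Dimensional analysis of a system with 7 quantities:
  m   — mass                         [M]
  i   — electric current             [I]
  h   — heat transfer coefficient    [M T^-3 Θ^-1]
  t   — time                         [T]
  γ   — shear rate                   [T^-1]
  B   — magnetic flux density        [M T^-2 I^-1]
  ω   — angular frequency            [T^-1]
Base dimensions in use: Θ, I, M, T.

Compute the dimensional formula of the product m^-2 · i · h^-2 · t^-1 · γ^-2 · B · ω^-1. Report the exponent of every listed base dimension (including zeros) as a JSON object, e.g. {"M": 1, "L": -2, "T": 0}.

{"Θ": 2, "I": 0, "M": -3, "T": 6}

Write exponents as rows Θ,I,M,T / cols m,i,h,t,γ,B,ω:
  Θ: [ 0  0 -1  0  0  0  0]
  I: [ 0  1  0  0  0 -1  0]
  M: [ 1  0  1  0  0  1  0]
  T: [ 0  0 -3  1 -1 -2 -1]
  [Θ]: (-2)·0+(1)·0+(-2)·-1+(-1)·0+(-2)·0+(1)·0+(-1)·0 = 2
  [I]: (-2)·0+(1)·1+(-2)·0+(-1)·0+(-2)·0+(1)·-1+(-1)·0 = 0
  [M]: (-2)·1+(1)·0+(-2)·1+(-1)·0+(-2)·0+(1)·1+(-1)·0 = -3
  [T]: (-2)·0+(1)·0+(-2)·-3+(-1)·1+(-2)·-1+(1)·-2+(-1)·-1 = 6
⇒ Θ^2 M^-3 T^6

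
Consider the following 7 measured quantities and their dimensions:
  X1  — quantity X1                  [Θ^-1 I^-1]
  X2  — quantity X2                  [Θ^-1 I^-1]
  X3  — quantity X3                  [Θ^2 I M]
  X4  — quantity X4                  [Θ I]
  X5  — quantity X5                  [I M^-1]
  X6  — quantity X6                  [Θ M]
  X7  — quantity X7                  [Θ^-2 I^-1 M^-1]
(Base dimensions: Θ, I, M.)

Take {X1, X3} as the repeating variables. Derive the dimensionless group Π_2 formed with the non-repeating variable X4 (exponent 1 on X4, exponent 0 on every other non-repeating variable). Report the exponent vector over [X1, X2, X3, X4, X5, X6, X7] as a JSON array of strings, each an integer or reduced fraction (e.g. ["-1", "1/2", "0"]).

["1", "0", "0", "1", "0", "0", "0"]

Dimensional matrix (Θ×I×M by X1×X2×X3×X4×X5×X6×X7):
  Θ: [-1 -1  2  1  0  1 -2]
  I: [-1 -1  1  1  1  0 -1]
  M: [ 0  0  1  0 -1  1 -1]
Echelon form has 2 nonzero rows (pivots: X1,X3)
Pivot set = {X1,X3}, free = {X2,X4,X5,X6,X7}
RREF:
  r0: [   1    1    0   -1   -2    1    0]
  r1: [   0    0    1    0   -1    1   -1]
  r2: [   0    0    0    0    0    0    0]
Fix exponent of X4 at 1, X2 at 0, X5 at 0, X6 at 0, X7 at 0; solve each RREF row for its pivot's exponent:
  r0: exp(X1) + (-1)·1 = 0 ⇒ exp(X1) = 1
  r1: exp(X3) + (0)·1 = 0 ⇒ exp(X3) = 0
Π_2 = X1 · X4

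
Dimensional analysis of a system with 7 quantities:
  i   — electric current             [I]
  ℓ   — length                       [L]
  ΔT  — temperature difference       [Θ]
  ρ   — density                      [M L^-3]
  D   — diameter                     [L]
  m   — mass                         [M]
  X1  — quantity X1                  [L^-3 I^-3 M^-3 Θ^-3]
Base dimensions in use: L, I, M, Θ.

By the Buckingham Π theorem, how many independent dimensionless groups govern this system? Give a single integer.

Dimensional matrix (L×I×M×Θ by i×ℓ×ΔT×ρ×D×m×X1):
  L: [ 0  1  0 -3  1  0 -3]
  I: [ 1  0  0  0  0  0 -3]
  M: [ 0  0  0  1  0  1 -3]
  Θ: [ 0  0  1  0  0  0 -3]
Row reduction gives pivot columns i,ℓ,ΔT,ρ; rank = 4
n=7, r=4 ⇒ 3 dimensionless groups

3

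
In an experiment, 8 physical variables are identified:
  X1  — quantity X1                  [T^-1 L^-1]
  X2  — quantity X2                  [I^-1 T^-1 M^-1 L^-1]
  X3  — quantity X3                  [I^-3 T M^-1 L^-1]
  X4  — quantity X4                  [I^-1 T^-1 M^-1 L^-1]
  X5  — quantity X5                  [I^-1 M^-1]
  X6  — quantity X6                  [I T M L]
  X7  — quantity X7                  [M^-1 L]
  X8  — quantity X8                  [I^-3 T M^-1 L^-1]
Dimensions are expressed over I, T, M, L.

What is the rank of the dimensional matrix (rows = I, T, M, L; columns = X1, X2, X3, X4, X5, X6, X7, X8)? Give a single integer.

3

Exponent matrix [I,T,M,L] × [X1,X2,X3,X4,X5,X6,X7,X8]:
  I: [ 0 -1 -3 -1 -1  1  0 -3]
  T: [-1 -1  1 -1  0  1  0  1]
  M: [ 0 -1 -1 -1 -1  1 -1 -1]
  L: [-1 -1 -1 -1  0  1  1 -1]
Echelon form has 3 nonzero rows (pivots: X1,X2,X3)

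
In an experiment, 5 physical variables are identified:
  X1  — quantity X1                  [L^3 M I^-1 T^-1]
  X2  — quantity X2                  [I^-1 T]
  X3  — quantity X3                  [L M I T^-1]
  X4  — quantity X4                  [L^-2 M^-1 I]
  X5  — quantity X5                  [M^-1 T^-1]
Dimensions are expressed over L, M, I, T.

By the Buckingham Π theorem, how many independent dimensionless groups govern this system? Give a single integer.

2

Dimensional matrix (L×M×I×T by X1×X2×X3×X4×X5):
  L: [ 3  0  1 -2  0]
  M: [ 1  0  1 -1 -1]
  I: [-1 -1  1  1  0]
  T: [-1  1 -1  0 -1]
Row reduction gives pivot columns X1,X2,X3; rank = 3
5 vars − rank 3 = 2 Π groups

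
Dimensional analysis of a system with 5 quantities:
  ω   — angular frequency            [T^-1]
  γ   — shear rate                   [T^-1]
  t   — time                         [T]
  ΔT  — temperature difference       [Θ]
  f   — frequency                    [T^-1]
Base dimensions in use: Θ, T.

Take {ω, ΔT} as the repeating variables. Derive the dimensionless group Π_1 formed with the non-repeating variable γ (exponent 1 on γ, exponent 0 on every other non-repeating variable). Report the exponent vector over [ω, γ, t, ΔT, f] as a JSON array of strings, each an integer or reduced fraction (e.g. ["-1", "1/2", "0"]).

Write exponents as rows Θ,T / cols ω,γ,t,ΔT,f:
  Θ: [ 0  0  0  1  0]
  T: [-1 -1  1  0 -1]
RREF → pivots at {ω,ΔT} ⇒ r = 2
Pivot set = {ω,ΔT}, free = {γ,t,f}
RREF:
  r0: [   1    1   -1    0    1]
  r1: [   0    0    0    1    0]
Fix exponent of γ at 1, t at 0, f at 0; solve each RREF row for its pivot's exponent:
  r0: exp(ω) + (1)·1 = 0 ⇒ exp(ω) = -1
  r1: exp(ΔT) + (0)·1 = 0 ⇒ exp(ΔT) = 0
Π_1 = ω^-1 · γ

["-1", "1", "0", "0", "0"]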